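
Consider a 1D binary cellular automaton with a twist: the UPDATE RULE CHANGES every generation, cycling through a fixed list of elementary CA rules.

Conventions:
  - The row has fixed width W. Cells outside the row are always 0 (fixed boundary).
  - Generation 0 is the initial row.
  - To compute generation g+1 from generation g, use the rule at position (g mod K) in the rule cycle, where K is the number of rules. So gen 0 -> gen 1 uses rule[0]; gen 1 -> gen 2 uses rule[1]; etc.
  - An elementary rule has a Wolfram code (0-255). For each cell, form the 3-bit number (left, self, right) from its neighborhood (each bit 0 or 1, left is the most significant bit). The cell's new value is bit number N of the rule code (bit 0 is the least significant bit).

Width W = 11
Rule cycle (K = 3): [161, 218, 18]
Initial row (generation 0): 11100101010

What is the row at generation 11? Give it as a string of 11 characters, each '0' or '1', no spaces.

Answer: 11111111100

Derivation:
Gen 0: 11100101010
Gen 1 (rule 161): 01000010100
Gen 2 (rule 218): 10100100010
Gen 3 (rule 18): 00011010101
Gen 4 (rule 161): 11000101010
Gen 5 (rule 218): 11101000001
Gen 6 (rule 18): 00000100010
Gen 7 (rule 161): 11110001000
Gen 8 (rule 218): 11111010100
Gen 9 (rule 18): 00000000010
Gen 10 (rule 161): 11111111000
Gen 11 (rule 218): 11111111100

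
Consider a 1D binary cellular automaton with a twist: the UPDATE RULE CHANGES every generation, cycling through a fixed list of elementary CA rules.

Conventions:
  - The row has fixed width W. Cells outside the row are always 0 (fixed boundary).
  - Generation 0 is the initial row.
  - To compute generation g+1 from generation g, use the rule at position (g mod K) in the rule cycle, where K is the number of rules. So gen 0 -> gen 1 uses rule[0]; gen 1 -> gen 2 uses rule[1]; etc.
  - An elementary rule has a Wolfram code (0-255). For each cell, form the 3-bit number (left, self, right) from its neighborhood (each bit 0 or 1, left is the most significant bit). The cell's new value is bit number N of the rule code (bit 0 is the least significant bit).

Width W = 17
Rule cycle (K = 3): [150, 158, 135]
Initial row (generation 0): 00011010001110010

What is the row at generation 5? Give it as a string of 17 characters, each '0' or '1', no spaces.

Gen 0: 00011010001110010
Gen 1 (rule 150): 00100011010101111
Gen 2 (rule 158): 01110110010101110
Gen 3 (rule 135): 10100000110100100
Gen 4 (rule 150): 10110001000111110
Gen 5 (rule 158): 10101011101111101

Answer: 10101011101111101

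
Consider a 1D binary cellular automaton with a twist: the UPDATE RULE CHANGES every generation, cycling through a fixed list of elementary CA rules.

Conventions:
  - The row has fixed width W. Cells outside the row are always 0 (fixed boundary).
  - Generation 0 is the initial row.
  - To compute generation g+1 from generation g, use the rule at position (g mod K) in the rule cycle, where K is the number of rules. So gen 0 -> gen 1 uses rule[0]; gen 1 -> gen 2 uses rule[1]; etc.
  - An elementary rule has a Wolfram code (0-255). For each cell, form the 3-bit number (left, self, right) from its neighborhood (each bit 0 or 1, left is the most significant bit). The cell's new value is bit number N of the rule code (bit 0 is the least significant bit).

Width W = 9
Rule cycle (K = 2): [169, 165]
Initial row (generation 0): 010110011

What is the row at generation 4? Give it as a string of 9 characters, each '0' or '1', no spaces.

Gen 0: 010110011
Gen 1 (rule 169): 001100010
Gen 2 (rule 165): 100001010
Gen 3 (rule 169): 001100100
Gen 4 (rule 165): 100000101

Answer: 100000101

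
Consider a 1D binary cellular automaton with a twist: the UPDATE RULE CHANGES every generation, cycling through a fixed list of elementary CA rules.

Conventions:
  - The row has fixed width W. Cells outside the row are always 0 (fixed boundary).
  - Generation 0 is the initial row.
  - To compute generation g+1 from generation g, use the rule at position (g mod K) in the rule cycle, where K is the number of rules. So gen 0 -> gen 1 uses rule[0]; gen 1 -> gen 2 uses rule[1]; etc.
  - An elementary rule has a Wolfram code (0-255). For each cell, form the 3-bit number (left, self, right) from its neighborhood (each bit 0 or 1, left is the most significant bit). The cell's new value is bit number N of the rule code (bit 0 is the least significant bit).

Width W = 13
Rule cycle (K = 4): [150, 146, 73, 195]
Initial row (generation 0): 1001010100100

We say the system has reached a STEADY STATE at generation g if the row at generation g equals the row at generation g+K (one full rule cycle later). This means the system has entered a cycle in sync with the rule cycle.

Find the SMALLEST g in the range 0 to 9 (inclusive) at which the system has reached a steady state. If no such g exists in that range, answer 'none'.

Gen 0: 1001010100100
Gen 1 (rule 150): 1111010111110
Gen 2 (rule 146): 0110000011101
Gen 3 (rule 73): 0110111010100
Gen 4 (rule 195): 1010011000001
Gen 5 (rule 150): 1011100100011
Gen 6 (rule 146): 0001011010100
Gen 7 (rule 73): 1100011000001
Gen 8 (rule 195): 0101101011110
Gen 9 (rule 150): 1100001001101
Gen 10 (rule 146): 0010010110000
Gen 11 (rule 73): 1000000110111
Gen 12 (rule 195): 0011111010011
Gen 13 (rule 150): 0101110011100

Answer: none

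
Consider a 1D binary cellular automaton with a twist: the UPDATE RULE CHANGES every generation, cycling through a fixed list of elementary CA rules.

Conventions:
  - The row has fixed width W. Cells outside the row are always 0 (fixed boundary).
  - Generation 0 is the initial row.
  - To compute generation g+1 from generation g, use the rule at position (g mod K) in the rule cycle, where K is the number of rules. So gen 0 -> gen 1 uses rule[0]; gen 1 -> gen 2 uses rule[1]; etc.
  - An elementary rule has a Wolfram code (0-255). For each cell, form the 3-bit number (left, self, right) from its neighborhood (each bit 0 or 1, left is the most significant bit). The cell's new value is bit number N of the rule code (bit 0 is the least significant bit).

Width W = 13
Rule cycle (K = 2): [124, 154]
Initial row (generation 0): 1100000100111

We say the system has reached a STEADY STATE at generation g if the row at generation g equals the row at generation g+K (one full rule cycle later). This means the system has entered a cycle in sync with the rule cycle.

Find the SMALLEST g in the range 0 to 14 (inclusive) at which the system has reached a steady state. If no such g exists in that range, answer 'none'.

Answer: none

Derivation:
Gen 0: 1100000100111
Gen 1 (rule 124): 1110000110101
Gen 2 (rule 154): 1101001100000
Gen 3 (rule 124): 1111101110000
Gen 4 (rule 154): 1111001101000
Gen 5 (rule 124): 1001101111100
Gen 6 (rule 154): 0111001111010
Gen 7 (rule 124): 0101101001111
Gen 8 (rule 154): 1001000111110
Gen 9 (rule 124): 1101100100011
Gen 10 (rule 154): 1001011010110
Gen 11 (rule 124): 1101111111111
Gen 12 (rule 154): 1001111111110
Gen 13 (rule 124): 1101000000011
Gen 14 (rule 154): 1000100000110
Gen 15 (rule 124): 1100110000111
Gen 16 (rule 154): 1011101001110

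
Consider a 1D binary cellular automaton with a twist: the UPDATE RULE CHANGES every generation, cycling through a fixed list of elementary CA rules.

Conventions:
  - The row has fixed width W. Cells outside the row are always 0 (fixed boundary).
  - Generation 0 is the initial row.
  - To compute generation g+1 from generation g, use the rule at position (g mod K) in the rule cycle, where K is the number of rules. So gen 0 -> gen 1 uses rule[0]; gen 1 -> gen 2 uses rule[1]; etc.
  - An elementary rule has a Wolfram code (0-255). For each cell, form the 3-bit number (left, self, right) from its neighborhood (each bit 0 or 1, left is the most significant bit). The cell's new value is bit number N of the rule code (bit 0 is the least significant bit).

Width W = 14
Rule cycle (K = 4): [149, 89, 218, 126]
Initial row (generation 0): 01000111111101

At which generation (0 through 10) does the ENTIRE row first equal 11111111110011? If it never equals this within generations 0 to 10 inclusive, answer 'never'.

Answer: 4

Derivation:
Gen 0: 01000111111101
Gen 1 (rule 149): 01110011111001
Gen 2 (rule 89): 01011010001100
Gen 3 (rule 218): 10011001011110
Gen 4 (rule 126): 11111111110011
Gen 5 (rule 149): 01111111101000
Gen 6 (rule 89): 01000000100111
Gen 7 (rule 218): 10100001011111
Gen 8 (rule 126): 11110011110001
Gen 9 (rule 149): 01101001101101
Gen 10 (rule 89): 01100101101100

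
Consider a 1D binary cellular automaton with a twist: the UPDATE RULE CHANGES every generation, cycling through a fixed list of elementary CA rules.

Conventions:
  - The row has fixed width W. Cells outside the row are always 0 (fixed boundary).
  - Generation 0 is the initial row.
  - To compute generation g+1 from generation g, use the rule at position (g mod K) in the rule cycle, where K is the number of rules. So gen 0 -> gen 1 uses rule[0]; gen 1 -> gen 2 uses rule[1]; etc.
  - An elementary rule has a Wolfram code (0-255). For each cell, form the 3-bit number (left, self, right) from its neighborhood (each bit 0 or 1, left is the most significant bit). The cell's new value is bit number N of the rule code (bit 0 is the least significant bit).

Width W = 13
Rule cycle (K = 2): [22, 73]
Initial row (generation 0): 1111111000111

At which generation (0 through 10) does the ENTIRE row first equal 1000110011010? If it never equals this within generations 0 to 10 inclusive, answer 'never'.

Gen 0: 1111111000111
Gen 1 (rule 22): 0000000101000
Gen 2 (rule 73): 1111110000011
Gen 3 (rule 22): 0000001000100
Gen 4 (rule 73): 1111100010001
Gen 5 (rule 22): 0000010111011
Gen 6 (rule 73): 1111000101011
Gen 7 (rule 22): 0000101101000
Gen 8 (rule 73): 1110001100011
Gen 9 (rule 22): 0001010010100
Gen 10 (rule 73): 1100000000001

Answer: never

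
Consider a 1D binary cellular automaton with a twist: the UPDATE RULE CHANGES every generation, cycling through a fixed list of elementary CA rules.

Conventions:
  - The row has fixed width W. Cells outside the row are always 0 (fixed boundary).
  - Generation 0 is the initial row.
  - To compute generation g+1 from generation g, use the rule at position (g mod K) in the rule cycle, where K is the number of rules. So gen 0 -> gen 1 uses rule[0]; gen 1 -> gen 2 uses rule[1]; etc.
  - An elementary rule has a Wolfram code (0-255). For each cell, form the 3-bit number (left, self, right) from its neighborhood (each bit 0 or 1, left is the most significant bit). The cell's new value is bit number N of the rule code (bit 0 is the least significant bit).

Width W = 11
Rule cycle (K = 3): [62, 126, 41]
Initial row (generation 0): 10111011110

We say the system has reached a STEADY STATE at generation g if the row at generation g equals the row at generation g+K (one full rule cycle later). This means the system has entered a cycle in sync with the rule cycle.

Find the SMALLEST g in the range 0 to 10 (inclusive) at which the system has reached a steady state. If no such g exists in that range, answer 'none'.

Gen 0: 10111011110
Gen 1 (rule 62): 11100110001
Gen 2 (rule 126): 10111111011
Gen 3 (rule 41): 01100000110
Gen 4 (rule 62): 11010001101
Gen 5 (rule 126): 11111011111
Gen 6 (rule 41): 10000110000
Gen 7 (rule 62): 11001101000
Gen 8 (rule 126): 11111111100
Gen 9 (rule 41): 10000000001
Gen 10 (rule 62): 11000000011
Gen 11 (rule 126): 11100000111
Gen 12 (rule 41): 10001110100
Gen 13 (rule 62): 11011001110

Answer: none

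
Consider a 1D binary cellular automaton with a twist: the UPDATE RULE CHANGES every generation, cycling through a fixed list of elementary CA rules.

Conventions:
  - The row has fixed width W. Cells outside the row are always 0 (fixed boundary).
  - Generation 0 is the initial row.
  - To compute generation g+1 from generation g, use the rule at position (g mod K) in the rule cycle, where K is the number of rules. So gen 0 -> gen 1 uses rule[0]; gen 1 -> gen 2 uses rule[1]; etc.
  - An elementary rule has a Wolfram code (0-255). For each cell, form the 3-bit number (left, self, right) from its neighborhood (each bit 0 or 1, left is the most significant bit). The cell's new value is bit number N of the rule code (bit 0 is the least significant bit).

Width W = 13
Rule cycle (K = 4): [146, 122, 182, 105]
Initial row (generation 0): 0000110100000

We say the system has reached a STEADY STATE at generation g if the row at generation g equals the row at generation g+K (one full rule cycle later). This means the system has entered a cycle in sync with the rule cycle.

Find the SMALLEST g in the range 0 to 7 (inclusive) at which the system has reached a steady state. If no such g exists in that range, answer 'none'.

Answer: none

Derivation:
Gen 0: 0000110100000
Gen 1 (rule 146): 0001000010000
Gen 2 (rule 122): 0010100101000
Gen 3 (rule 182): 0111111111100
Gen 4 (rule 105): 0100000000101
Gen 5 (rule 146): 1010000001000
Gen 6 (rule 122): 0101000010100
Gen 7 (rule 182): 1111100111110
Gen 8 (rule 105): 1000100100010
Gen 9 (rule 146): 0101011010101
Gen 10 (rule 122): 1010111101010
Gen 11 (rule 182): 1111011011111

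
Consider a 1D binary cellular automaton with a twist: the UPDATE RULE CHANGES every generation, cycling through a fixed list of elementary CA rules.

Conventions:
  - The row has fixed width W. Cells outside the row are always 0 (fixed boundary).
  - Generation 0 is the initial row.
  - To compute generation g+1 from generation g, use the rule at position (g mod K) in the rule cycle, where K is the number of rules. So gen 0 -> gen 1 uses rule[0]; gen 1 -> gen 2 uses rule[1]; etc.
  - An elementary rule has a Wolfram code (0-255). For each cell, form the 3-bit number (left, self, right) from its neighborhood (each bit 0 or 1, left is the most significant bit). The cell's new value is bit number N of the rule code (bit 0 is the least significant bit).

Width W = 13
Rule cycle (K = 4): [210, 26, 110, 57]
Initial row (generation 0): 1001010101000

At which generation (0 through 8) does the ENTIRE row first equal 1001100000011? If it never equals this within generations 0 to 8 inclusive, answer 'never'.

Answer: never

Derivation:
Gen 0: 1001010101000
Gen 1 (rule 210): 0110000000100
Gen 2 (rule 26): 1101000001010
Gen 3 (rule 110): 1111000011110
Gen 4 (rule 57): 1000111010001
Gen 5 (rule 210): 0101011001010
Gen 6 (rule 26): 1000010110001
Gen 7 (rule 110): 1000111110011
Gen 8 (rule 57): 0110100001010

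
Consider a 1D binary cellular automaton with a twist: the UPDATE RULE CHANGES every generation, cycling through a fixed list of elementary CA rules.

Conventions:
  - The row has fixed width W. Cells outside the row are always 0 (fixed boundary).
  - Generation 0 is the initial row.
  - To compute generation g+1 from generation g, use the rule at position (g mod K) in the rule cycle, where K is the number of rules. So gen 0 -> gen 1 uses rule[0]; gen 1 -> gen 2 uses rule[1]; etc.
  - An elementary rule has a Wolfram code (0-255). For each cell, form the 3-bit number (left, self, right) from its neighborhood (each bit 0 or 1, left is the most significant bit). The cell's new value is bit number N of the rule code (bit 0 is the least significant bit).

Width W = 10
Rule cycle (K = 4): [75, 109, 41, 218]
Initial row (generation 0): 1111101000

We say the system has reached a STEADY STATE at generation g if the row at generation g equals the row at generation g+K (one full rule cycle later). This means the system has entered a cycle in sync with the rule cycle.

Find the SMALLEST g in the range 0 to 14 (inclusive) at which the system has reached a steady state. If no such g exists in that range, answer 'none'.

Gen 0: 1111101000
Gen 1 (rule 75): 1000100011
Gen 2 (rule 109): 1010101011
Gen 3 (rule 41): 0101010110
Gen 4 (rule 218): 1000000111
Gen 5 (rule 75): 0011111101
Gen 6 (rule 109): 1010000111
Gen 7 (rule 41): 0100110100
Gen 8 (rule 218): 1011110010
Gen 9 (rule 75): 0010010100
Gen 10 (rule 109): 1010011101
Gen 11 (rule 41): 0100010010
Gen 12 (rule 218): 1010101101
Gen 13 (rule 75): 0000001100
Gen 14 (rule 109): 1111101101
Gen 15 (rule 41): 1000011010
Gen 16 (rule 218): 0100111001
Gen 17 (rule 75): 1001101010
Gen 18 (rule 109): 1001111110

Answer: none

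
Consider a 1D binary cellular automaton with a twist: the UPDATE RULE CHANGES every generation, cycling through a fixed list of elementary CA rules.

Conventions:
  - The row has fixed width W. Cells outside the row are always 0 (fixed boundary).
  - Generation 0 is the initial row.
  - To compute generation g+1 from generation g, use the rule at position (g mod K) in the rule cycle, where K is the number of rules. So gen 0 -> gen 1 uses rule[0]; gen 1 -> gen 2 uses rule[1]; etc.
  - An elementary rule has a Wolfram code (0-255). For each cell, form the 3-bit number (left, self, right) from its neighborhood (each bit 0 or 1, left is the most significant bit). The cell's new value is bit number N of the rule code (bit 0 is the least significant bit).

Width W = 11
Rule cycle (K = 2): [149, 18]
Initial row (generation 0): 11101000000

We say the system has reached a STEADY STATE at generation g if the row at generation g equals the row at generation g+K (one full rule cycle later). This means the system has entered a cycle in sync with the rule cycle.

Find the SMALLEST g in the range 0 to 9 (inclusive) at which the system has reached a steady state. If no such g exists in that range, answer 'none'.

Answer: 7

Derivation:
Gen 0: 11101000000
Gen 1 (rule 149): 01001111111
Gen 2 (rule 18): 10110000000
Gen 3 (rule 149): 10001111111
Gen 4 (rule 18): 01010000000
Gen 5 (rule 149): 01011111111
Gen 6 (rule 18): 10000000000
Gen 7 (rule 149): 11111111111
Gen 8 (rule 18): 00000000000
Gen 9 (rule 149): 11111111111
Gen 10 (rule 18): 00000000000
Gen 11 (rule 149): 11111111111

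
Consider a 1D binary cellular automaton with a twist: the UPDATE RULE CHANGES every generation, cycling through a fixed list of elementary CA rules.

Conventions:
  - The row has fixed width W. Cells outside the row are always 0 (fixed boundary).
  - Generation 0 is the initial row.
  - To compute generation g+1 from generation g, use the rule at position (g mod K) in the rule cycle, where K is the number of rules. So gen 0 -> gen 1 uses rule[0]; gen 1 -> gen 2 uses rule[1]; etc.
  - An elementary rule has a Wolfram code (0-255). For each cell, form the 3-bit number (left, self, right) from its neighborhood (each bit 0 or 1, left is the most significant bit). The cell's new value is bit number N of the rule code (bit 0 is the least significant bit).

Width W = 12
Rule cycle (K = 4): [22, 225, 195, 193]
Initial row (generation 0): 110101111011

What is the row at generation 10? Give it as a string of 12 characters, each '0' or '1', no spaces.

Gen 0: 110101111011
Gen 1 (rule 22): 000100000000
Gen 2 (rule 225): 110001111111
Gen 3 (rule 195): 010110111111
Gen 4 (rule 193): 000010011111
Gen 5 (rule 22): 000111100000
Gen 6 (rule 225): 110011101111
Gen 7 (rule 195): 010101100111
Gen 8 (rule 193): 000000100011
Gen 9 (rule 22): 000001110100
Gen 10 (rule 225): 111100111001

Answer: 111100111001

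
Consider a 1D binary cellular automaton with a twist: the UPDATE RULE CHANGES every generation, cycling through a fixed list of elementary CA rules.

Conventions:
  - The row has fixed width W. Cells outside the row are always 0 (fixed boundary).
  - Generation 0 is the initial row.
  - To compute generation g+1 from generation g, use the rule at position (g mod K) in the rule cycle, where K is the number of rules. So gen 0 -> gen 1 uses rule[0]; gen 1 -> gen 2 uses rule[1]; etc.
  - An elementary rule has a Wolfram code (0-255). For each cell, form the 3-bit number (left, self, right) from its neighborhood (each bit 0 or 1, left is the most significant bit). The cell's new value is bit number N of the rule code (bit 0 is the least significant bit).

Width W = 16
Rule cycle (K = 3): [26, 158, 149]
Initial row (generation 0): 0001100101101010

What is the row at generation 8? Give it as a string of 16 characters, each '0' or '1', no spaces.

Gen 0: 0001100101101010
Gen 1 (rule 26): 0011011001000001
Gen 2 (rule 158): 0110010111100011
Gen 3 (rule 149): 0001010011011000
Gen 4 (rule 26): 0010001110010100
Gen 5 (rule 158): 0111011101110110
Gen 6 (rule 149): 0010001000100001
Gen 7 (rule 26): 0101010101010010
Gen 8 (rule 158): 1101010101011111

Answer: 1101010101011111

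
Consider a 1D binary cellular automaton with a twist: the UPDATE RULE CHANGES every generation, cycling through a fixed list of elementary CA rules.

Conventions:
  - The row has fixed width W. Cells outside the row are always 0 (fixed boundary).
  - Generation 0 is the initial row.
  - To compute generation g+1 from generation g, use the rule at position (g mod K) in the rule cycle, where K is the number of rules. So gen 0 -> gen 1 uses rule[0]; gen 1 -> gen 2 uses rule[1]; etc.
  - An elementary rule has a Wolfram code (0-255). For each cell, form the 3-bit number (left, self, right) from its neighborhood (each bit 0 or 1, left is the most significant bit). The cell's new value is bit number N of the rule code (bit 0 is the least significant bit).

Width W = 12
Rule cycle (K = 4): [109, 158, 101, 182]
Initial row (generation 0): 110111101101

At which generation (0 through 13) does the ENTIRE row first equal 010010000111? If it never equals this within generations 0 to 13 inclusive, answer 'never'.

Answer: 4

Derivation:
Gen 0: 110111101101
Gen 1 (rule 109): 111100111111
Gen 2 (rule 158): 111011111110
Gen 3 (rule 101): 001100000010
Gen 4 (rule 182): 010010000111
Gen 5 (rule 109): 010010110101
Gen 6 (rule 158): 111110100101
Gen 7 (rule 101): 000011100111
Gen 8 (rule 182): 000101011010
Gen 9 (rule 109): 110111111110
Gen 10 (rule 158): 100111111101
Gen 11 (rule 101): 100000000111
Gen 12 (rule 182): 110000001010
Gen 13 (rule 109): 110111101110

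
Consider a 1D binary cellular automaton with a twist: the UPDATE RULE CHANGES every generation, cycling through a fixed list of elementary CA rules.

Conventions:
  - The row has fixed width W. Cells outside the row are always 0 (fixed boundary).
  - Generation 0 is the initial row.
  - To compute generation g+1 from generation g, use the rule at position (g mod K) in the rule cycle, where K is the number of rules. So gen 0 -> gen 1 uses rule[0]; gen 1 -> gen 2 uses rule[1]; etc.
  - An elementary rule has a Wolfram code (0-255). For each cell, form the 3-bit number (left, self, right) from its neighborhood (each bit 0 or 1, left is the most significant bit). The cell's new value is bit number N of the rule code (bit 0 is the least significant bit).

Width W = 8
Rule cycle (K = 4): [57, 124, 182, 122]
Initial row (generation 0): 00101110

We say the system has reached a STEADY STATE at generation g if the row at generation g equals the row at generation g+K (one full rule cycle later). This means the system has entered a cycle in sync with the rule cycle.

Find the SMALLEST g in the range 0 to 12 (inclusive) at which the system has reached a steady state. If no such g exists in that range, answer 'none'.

Gen 0: 00101110
Gen 1 (rule 57): 10011001
Gen 2 (rule 124): 11011101
Gen 3 (rule 182): 00101011
Gen 4 (rule 122): 01010111
Gen 5 (rule 57): 00101100
Gen 6 (rule 124): 00111110
Gen 7 (rule 182): 01011101
Gen 8 (rule 122): 10110110
Gen 9 (rule 57): 01101101
Gen 10 (rule 124): 01111111
Gen 11 (rule 182): 10111110
Gen 12 (rule 122): 01100011
Gen 13 (rule 57): 01011010
Gen 14 (rule 124): 01111111
Gen 15 (rule 182): 10111110
Gen 16 (rule 122): 01100011

Answer: 10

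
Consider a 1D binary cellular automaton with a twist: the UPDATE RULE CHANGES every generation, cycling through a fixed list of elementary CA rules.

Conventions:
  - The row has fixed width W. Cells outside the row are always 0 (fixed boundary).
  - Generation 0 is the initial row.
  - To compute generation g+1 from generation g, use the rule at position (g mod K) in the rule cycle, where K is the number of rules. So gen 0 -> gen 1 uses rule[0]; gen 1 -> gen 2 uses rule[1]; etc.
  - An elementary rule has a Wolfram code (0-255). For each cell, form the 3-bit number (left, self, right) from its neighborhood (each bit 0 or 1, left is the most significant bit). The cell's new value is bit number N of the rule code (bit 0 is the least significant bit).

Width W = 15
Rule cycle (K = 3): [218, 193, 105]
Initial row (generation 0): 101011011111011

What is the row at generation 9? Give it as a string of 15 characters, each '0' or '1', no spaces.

Gen 0: 101011011111011
Gen 1 (rule 218): 000011011111011
Gen 2 (rule 193): 111001001111001
Gen 3 (rule 105): 101000001001000
Gen 4 (rule 218): 000100010110100
Gen 5 (rule 193): 110001000010001
Gen 6 (rule 105): 110100011000100
Gen 7 (rule 218): 110010111101010
Gen 8 (rule 193): 010000011100000
Gen 9 (rule 105): 000111010101111

Answer: 000111010101111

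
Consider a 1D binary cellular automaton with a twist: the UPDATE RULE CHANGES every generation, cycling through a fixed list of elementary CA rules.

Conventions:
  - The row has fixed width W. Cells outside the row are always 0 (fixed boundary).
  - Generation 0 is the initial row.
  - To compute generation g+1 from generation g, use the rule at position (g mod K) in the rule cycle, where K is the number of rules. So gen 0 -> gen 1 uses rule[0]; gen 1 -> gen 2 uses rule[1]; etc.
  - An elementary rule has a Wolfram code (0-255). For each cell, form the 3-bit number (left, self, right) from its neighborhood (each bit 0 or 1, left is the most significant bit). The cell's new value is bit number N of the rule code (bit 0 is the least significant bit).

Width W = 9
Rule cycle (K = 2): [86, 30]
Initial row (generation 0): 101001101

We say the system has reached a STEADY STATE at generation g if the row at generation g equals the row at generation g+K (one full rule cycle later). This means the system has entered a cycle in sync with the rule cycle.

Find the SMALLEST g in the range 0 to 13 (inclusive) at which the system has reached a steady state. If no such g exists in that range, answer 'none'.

Gen 0: 101001101
Gen 1 (rule 86): 101110101
Gen 2 (rule 30): 101000101
Gen 3 (rule 86): 101101101
Gen 4 (rule 30): 101001001
Gen 5 (rule 86): 101111111
Gen 6 (rule 30): 101000000
Gen 7 (rule 86): 101100000
Gen 8 (rule 30): 101010000
Gen 9 (rule 86): 101011000
Gen 10 (rule 30): 101010100
Gen 11 (rule 86): 101010110
Gen 12 (rule 30): 101010101
Gen 13 (rule 86): 101010101
Gen 14 (rule 30): 101010101
Gen 15 (rule 86): 101010101

Answer: 12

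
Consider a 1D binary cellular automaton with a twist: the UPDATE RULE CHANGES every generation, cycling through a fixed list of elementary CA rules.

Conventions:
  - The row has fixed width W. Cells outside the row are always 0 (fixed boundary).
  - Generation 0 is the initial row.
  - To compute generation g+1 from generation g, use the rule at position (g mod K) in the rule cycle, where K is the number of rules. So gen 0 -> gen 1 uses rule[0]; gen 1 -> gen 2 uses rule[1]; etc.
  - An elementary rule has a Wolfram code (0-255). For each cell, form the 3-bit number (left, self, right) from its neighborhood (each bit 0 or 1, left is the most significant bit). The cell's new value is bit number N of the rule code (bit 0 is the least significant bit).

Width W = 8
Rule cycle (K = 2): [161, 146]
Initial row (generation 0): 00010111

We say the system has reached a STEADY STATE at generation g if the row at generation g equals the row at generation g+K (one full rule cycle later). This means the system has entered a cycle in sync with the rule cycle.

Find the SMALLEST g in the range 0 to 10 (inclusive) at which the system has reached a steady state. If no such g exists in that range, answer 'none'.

Gen 0: 00010111
Gen 1 (rule 161): 11001010
Gen 2 (rule 146): 00110001
Gen 3 (rule 161): 10000100
Gen 4 (rule 146): 01001010
Gen 5 (rule 161): 00000100
Gen 6 (rule 146): 00001010
Gen 7 (rule 161): 11100100
Gen 8 (rule 146): 01011010
Gen 9 (rule 161): 00100100
Gen 10 (rule 146): 01011010
Gen 11 (rule 161): 00100100
Gen 12 (rule 146): 01011010

Answer: 8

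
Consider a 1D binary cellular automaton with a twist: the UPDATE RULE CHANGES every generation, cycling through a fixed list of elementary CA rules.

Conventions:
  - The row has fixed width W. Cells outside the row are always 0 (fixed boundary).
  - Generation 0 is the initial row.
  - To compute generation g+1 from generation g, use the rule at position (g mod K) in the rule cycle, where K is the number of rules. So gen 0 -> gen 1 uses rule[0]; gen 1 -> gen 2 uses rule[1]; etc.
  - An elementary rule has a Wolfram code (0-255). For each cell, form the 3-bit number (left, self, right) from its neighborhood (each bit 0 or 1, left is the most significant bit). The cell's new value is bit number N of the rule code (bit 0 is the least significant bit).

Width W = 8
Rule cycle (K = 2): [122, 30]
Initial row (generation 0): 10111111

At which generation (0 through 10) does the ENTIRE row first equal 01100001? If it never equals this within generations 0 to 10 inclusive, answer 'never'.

Answer: 1

Derivation:
Gen 0: 10111111
Gen 1 (rule 122): 01100001
Gen 2 (rule 30): 11010011
Gen 3 (rule 122): 11101111
Gen 4 (rule 30): 10001000
Gen 5 (rule 122): 01010100
Gen 6 (rule 30): 11010110
Gen 7 (rule 122): 11101111
Gen 8 (rule 30): 10001000
Gen 9 (rule 122): 01010100
Gen 10 (rule 30): 11010110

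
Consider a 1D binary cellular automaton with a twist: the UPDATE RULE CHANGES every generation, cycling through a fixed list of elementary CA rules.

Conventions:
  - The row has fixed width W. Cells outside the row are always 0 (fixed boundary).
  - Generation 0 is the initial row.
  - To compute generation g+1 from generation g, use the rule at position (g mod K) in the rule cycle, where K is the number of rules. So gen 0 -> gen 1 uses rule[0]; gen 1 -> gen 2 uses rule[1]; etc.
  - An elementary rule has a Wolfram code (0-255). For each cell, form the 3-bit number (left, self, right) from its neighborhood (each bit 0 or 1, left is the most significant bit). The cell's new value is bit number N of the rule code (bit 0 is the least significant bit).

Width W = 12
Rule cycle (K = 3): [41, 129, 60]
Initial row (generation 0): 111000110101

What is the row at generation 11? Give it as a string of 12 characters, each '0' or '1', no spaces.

Gen 0: 111000110101
Gen 1 (rule 41): 100010101010
Gen 2 (rule 129): 001000000000
Gen 3 (rule 60): 001100000000
Gen 4 (rule 41): 101001111111
Gen 5 (rule 129): 000000111110
Gen 6 (rule 60): 000000100001
Gen 7 (rule 41): 111110001100
Gen 8 (rule 129): 011100100001
Gen 9 (rule 60): 010010110001
Gen 10 (rule 41): 000001100100
Gen 11 (rule 129): 111100000001

Answer: 111100000001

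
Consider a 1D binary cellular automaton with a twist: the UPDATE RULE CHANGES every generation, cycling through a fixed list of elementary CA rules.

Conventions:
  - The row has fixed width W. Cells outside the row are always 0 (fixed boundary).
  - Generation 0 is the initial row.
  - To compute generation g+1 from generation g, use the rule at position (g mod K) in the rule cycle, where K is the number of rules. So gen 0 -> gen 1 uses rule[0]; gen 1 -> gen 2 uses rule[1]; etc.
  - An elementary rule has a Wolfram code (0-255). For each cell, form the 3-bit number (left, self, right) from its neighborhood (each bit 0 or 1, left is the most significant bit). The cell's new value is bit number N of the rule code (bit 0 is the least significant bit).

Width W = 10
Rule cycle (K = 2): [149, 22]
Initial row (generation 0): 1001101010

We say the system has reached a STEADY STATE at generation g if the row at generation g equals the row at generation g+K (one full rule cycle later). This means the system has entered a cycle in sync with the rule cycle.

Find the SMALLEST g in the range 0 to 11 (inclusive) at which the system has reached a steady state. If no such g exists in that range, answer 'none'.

Answer: 8

Derivation:
Gen 0: 1001101010
Gen 1 (rule 149): 1100001011
Gen 2 (rule 22): 0010011000
Gen 3 (rule 149): 1011000111
Gen 4 (rule 22): 1000101000
Gen 5 (rule 149): 1110101111
Gen 6 (rule 22): 0000100000
Gen 7 (rule 149): 1110111111
Gen 8 (rule 22): 0000000000
Gen 9 (rule 149): 1111111111
Gen 10 (rule 22): 0000000000
Gen 11 (rule 149): 1111111111
Gen 12 (rule 22): 0000000000
Gen 13 (rule 149): 1111111111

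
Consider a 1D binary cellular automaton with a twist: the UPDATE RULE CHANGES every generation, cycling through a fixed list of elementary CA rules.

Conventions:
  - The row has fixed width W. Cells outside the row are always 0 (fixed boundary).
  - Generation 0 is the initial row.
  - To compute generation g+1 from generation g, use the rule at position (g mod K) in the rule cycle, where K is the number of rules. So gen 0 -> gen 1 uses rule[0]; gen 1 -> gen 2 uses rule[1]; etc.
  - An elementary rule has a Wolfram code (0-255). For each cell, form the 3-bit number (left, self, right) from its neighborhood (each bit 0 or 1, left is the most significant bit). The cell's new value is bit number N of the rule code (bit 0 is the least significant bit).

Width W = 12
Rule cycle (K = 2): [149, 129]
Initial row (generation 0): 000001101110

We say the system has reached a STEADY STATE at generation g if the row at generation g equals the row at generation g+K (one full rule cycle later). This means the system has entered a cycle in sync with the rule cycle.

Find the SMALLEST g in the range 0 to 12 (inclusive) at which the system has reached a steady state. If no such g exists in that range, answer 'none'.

Answer: none

Derivation:
Gen 0: 000001101110
Gen 1 (rule 149): 111100000101
Gen 2 (rule 129): 011001110000
Gen 3 (rule 149): 000100101111
Gen 4 (rule 129): 110000000110
Gen 5 (rule 149): 001111110001
Gen 6 (rule 129): 100111100100
Gen 7 (rule 149): 110011010111
Gen 8 (rule 129): 000000000010
Gen 9 (rule 149): 111111111011
Gen 10 (rule 129): 011111110000
Gen 11 (rule 149): 001111101111
Gen 12 (rule 129): 100111000110
Gen 13 (rule 149): 110010110001
Gen 14 (rule 129): 000000000100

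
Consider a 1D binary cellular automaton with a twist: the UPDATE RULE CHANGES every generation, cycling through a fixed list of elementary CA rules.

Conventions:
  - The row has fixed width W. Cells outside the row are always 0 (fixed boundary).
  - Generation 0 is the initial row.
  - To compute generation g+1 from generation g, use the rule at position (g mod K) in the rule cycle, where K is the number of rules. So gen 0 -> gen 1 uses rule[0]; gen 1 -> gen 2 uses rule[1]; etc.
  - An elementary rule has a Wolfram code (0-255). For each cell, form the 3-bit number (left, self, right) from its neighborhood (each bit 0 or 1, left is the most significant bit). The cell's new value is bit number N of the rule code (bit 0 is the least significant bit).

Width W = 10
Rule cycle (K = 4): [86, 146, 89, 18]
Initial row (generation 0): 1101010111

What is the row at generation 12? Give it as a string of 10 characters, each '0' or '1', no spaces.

Answer: 0001100010

Derivation:
Gen 0: 1101010111
Gen 1 (rule 86): 0101010001
Gen 2 (rule 146): 1000001010
Gen 3 (rule 89): 0111100001
Gen 4 (rule 18): 1000010010
Gen 5 (rule 86): 1100111111
Gen 6 (rule 146): 0011011110
Gen 7 (rule 89): 1011010011
Gen 8 (rule 18): 0000001100
Gen 9 (rule 86): 0000010110
Gen 10 (rule 146): 0000100001
Gen 11 (rule 89): 1110011100
Gen 12 (rule 18): 0001100010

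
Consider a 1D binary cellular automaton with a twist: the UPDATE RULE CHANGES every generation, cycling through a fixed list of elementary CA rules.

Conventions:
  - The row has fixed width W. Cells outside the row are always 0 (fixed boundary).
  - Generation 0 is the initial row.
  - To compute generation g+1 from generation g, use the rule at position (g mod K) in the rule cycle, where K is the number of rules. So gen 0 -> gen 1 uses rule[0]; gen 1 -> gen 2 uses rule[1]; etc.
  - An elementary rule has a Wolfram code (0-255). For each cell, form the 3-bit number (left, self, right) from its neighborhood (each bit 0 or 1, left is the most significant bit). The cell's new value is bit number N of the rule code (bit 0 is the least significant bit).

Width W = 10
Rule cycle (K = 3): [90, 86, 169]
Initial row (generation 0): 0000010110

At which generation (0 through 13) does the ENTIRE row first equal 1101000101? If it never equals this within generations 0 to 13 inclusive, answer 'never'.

Answer: never

Derivation:
Gen 0: 0000010110
Gen 1 (rule 90): 0000100111
Gen 2 (rule 86): 0001111001
Gen 3 (rule 169): 1101110000
Gen 4 (rule 90): 1101011000
Gen 5 (rule 86): 0101001100
Gen 6 (rule 169): 0010001001
Gen 7 (rule 90): 0101010110
Gen 8 (rule 86): 1101010011
Gen 9 (rule 169): 1010100010
Gen 10 (rule 90): 0000010101
Gen 11 (rule 86): 0000110101
Gen 12 (rule 169): 1110101010
Gen 13 (rule 90): 1010000001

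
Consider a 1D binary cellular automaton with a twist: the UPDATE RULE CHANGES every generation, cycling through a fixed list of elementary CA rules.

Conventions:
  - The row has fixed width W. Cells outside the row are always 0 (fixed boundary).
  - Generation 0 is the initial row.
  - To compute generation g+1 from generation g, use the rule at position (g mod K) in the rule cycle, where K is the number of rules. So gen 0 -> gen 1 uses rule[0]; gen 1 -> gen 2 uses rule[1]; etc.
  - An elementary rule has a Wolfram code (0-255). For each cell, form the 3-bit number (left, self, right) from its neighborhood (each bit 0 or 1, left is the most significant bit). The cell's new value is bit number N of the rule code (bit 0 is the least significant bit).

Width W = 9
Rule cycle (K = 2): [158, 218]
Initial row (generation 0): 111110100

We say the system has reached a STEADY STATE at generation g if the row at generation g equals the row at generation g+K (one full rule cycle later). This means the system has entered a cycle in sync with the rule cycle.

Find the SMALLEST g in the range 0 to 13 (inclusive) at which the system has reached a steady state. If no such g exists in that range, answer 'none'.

Gen 0: 111110100
Gen 1 (rule 158): 111100110
Gen 2 (rule 218): 111111111
Gen 3 (rule 158): 111111110
Gen 4 (rule 218): 111111111
Gen 5 (rule 158): 111111110
Gen 6 (rule 218): 111111111
Gen 7 (rule 158): 111111110
Gen 8 (rule 218): 111111111
Gen 9 (rule 158): 111111110
Gen 10 (rule 218): 111111111
Gen 11 (rule 158): 111111110
Gen 12 (rule 218): 111111111
Gen 13 (rule 158): 111111110
Gen 14 (rule 218): 111111111
Gen 15 (rule 158): 111111110

Answer: 2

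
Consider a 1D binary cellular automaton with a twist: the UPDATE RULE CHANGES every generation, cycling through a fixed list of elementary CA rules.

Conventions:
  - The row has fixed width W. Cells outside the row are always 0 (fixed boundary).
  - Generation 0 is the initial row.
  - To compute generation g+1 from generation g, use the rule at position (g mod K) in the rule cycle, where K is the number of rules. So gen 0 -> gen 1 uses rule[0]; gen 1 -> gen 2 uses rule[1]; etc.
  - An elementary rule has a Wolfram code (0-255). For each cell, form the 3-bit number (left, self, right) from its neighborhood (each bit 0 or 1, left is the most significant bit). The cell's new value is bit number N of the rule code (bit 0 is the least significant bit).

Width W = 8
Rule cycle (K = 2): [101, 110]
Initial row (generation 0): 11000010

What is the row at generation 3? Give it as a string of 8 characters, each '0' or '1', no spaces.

Answer: 00000010

Derivation:
Gen 0: 11000010
Gen 1 (rule 101): 01011010
Gen 2 (rule 110): 11111110
Gen 3 (rule 101): 00000010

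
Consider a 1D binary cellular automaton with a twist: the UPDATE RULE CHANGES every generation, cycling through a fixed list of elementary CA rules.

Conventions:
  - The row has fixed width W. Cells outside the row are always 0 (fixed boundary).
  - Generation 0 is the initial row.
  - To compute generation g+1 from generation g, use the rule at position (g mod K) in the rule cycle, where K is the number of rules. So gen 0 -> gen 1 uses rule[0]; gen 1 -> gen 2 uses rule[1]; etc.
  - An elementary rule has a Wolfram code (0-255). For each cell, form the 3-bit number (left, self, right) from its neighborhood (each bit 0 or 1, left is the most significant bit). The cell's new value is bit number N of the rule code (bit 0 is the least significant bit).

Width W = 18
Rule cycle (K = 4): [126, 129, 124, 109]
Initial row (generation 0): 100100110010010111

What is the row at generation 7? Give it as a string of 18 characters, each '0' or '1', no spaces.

Answer: 011101000011010011

Derivation:
Gen 0: 100100110010010111
Gen 1 (rule 126): 111111111111111101
Gen 2 (rule 129): 011111111111111000
Gen 3 (rule 124): 010000000000001100
Gen 4 (rule 109): 010111111111101101
Gen 5 (rule 126): 111100000000111111
Gen 6 (rule 129): 011001111110011110
Gen 7 (rule 124): 011101000011010011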